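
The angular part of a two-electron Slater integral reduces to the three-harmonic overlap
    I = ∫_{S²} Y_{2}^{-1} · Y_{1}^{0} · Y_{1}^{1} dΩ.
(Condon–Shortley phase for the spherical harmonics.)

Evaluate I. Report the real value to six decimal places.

-0.218510

m-sum 0 ✓  L=4 even ✓  1≤1≤3 ✓
Π(2lᵢ+1) = 5×3×3 = 45
triangle coeff Δ(2,1,1) = 1/30
Σ_t [1,1]: t=1:−1/1 = -1/1
(3j)²=2/15 [(2 1 1; 0 0 0)], sign=+1
Σ_t [1,1]: t=1:−1/2 = -1/2
(3j)²=1/10 [(2 1 1; -1 0 1)], sign=-1
⇒ 4πI² = 3/5
I = (-1)√(3/5/(4π)) = -0.21850969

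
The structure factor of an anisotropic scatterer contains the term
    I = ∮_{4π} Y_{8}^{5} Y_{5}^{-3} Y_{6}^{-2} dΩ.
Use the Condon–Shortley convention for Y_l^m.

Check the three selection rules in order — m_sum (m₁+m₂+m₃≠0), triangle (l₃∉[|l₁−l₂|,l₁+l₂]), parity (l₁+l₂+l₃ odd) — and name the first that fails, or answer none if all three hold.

parity

Σmᵢ = 0  ✓
l₃∈[|l₁−l₂|,l₁+l₂]=[3,13], have l₃=6  ✓
Σlᵢ = 19 ⇒ odd  ✗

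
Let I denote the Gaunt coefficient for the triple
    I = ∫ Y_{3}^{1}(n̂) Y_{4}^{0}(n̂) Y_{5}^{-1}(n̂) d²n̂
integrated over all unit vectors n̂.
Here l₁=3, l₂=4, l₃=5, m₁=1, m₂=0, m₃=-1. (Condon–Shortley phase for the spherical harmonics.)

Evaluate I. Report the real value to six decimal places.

Rules hold: Σm=0, L=12 even, 1≤5≤7.
N = 7·9·11 = 693
Δ = 2!·4!·6!/13! = 1/180180
Racah Σ t=0..2: t=0:+1/576 t=1:−1/144 t=2:+1/576 = -1/288
⇒ 3j(3 4 5; 0 0 0)² = 20/1001, sgn +1
Racah Σ t=0..2: t=0:+1/384 t=1:−1/216 t=2:+1/2304 = -11/6912
⇒ 3j(3 4 5; 1 0 -1)² = 11/1638, sgn -1
4πI² = N·(3j₀)²·(3jₘ)² = 110/1183
I = -1·√(0.0929839/4π) = -0.08601992

-0.086020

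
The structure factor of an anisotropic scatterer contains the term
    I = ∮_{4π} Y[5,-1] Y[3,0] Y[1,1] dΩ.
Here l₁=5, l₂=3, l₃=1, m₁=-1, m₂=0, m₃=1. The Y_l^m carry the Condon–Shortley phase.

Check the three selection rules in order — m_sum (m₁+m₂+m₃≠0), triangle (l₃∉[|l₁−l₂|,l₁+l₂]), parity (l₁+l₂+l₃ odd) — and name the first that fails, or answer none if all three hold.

m₁+m₂+m₃ = -1 + 0 + 1 = 0  ✓
triangle: |5−3|=2 ≤ l₃=1 ≤ 5+3=8  ✗
parity: l₁+l₂+l₃ = 9 is odd

triangle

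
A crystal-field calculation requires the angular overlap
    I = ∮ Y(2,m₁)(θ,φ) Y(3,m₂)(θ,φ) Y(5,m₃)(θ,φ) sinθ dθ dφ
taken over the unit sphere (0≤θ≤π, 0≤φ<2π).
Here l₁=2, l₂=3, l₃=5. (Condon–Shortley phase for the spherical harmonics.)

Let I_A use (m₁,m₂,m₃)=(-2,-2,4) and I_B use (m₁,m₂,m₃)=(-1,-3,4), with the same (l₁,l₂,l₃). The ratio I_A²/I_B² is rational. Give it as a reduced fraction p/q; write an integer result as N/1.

Same 2,3,5: normalisation and zero-m 3j drop out of the ratio.
A: Δ: 0! 4! 6! / 11! → 1/2310; sum: t=0:+1/2880 = 1/2880; 3j²(2 3 5; -2 -2 4) = Δ·Π!·Σ² = 3/55  (sign -1)
B: Δ: 0! 4! 6! / 11! → 1/2310; sum: t=0:+1/4320 = 1/4320; 3j²(2 3 5; -1 -3 4) = Δ·Π!·Σ² = 2/55  (sign -1)
I_A²/I_B² = (3/55)/(2/55) = 3/2

3/2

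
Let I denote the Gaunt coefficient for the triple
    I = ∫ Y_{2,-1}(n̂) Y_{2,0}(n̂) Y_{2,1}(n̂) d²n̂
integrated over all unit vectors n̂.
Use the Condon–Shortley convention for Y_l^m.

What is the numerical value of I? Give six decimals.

Checks pass: Σm=0; 6 even; l₃=2∈[0,4].
(2·2+1)(2·2+1)(2·2+1) = 125
Δ: 2! 2! 2! / 7! → 1/630
sum: t=0:+1/8 t=1:−1/1 t=2:+1/8 = -3/4
3j²(2 2 2; 0 0 0) = Δ·Π!·Σ² = 2/35  (sign -1)
sum: t=1:−1/2 t=2:+1/4 = -1/4
3j²(2 2 2; -1 0 1) = Δ·Π!·Σ² = 1/70  (sign +1)
combine: 4πI² = 125·2/35·1/70 = 5/49
take √, sign -1: I = -0.09011188

-0.090112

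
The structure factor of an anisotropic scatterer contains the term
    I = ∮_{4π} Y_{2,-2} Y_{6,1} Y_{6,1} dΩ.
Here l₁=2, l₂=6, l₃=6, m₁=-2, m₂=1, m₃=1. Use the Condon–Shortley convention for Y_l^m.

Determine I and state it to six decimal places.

0.196649

m-sum 0 ✓  L=14 even ✓  4≤6≤8 ✓
Π(2lᵢ+1) = 5×13×13 = 845
triangle coeff Δ(2,6,6) = 1/90090
Σ_t [0,2]: t=0:+1/69120 t=1:−1/14400 t=2:+1/69120 = -7/172800
(3j)²=14/715 [(2 6 6; 0 0 0)], sign=-1
Σ_t [2,2]: t=2:+1/57600 = 1/57600
(3j)²=21/715 [(2 6 6; -2 1 1)], sign=-1
⇒ 4πI² = 294/605
I = (+1)√(294/605/(4π)) = 0.19664868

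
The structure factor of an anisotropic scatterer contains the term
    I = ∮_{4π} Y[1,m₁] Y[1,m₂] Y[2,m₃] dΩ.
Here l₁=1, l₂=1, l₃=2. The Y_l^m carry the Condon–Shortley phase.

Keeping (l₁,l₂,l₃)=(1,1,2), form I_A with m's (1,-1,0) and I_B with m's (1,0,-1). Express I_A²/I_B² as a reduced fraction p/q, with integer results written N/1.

1/3

Shared (l₁,l₂,l₃)=(1,1,2): N and (l;000)² cancel in I_A²/I_B².
A: Δ = 0!·2!·2!/5! = 1/30; Racah Σ t=0..0: t=0:+1/4 = 1/4; ⇒ 3j(1 1 2; 1 -1 0)² = 1/30, sgn +1
B: Δ = 0!·2!·2!/5! = 1/30; Racah Σ t=0..0: t=0:+1/2 = 1/2; ⇒ 3j(1 1 2; 1 0 -1)² = 1/10, sgn -1
I_A²/I_B² = (1/30)/(1/10) = 1/3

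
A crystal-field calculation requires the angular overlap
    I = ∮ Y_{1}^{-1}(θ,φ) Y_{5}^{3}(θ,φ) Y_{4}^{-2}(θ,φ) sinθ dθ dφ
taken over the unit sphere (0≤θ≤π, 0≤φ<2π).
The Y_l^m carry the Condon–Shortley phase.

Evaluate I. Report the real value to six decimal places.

Checks pass: Σm=0; 10 even; l₃=4∈[4,6].
(2·1+1)(2·5+1)(2·4+1) = 297
Δ: 2! 0! 8! / 11! → 1/495
sum: t=1:−1/576 = -1/576
3j²(1 5 4; 0 0 0) = Δ·Π!·Σ² = 5/99  (sign -1)
sum: t=2:+1/2880 = 1/2880
3j²(1 5 4; -1 3 -2) = Δ·Π!·Σ² = 28/495  (sign +1)
combine: 4πI² = 297·5/99·28/495 = 28/33
take √, sign -1: I = -0.25984664

-0.259847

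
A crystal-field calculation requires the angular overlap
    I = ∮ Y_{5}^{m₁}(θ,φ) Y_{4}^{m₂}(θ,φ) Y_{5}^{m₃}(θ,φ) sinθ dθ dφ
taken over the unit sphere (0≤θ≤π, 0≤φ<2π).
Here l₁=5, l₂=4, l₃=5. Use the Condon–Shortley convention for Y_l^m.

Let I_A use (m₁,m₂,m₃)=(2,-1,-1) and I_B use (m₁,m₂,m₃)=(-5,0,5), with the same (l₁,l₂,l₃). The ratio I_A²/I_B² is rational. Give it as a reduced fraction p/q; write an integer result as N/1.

35/36

l's match ⇒ only the (l;m) 3-j factors differ between A and B.
A: triangle coeff Δ(5,4,5) = 1/3153150; Σ_t [0,3]: t=0:+1/5184 t=1:−1/1152 t=2:+1/2880 t=3:−1/103680 = -7/20736; (3j)²=35/2574 [(5 4 5; 2 -1 -1)], sign=-1
B: triangle coeff Δ(5,4,5) = 1/3153150; Σ_t [4,4]: t=4:+1/414720 = 1/414720; (3j)²=2/143 [(5 4 5; -5 0 5)], sign=+1
I_A²/I_B² = (35/2574)/(2/143) = 35/36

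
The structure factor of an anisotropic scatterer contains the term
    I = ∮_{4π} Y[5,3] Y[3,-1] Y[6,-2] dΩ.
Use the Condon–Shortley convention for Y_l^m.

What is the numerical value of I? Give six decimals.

m-sum 0 ✓  L=14 even ✓  2≤6≤8 ✓
Π(2lᵢ+1) = 11×7×13 = 1001
triangle coeff Δ(5,3,6) = 1/675675
Σ_t [0,2]: t=0:+1/8640 t=1:−1/2304 t=2:+1/8640 = -7/34560
(3j)²=7/429 [(5 3 6; 0 0 0)], sign=-1
Σ_t [0,2]: t=0:+1/11520 t=1:−1/30240 t=2:+1/1935360 = 1/18432
(3j)²=7/429 [(5 3 6; 3 -1 -2)], sign=+1
⇒ 4πI² = 343/1287
I = (-1)√(343/1287/(4π)) = -0.14563067

-0.145631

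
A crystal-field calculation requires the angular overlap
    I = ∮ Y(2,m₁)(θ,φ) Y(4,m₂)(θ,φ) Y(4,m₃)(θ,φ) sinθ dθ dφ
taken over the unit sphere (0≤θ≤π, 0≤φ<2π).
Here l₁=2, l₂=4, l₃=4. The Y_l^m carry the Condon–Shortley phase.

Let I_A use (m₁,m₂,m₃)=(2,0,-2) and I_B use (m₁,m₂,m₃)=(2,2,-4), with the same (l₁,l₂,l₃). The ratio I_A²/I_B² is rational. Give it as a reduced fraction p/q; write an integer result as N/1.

45/14

Same 2,4,4: normalisation and zero-m 3j drop out of the ratio.
A: Δ: 2! 2! 6! / 11! → 1/13860; sum: t=0:+1/192 = 1/192; 3j²(2 4 4; 2 0 -2) = Δ·Π!·Σ² = 3/77  (sign +1)
B: Δ: 2! 2! 6! / 11! → 1/13860; sum: t=0:+1/2880 = 1/2880; 3j²(2 4 4; 2 2 -4) = Δ·Π!·Σ² = 2/165  (sign +1)
I_A²/I_B² = (3/77)/(2/165) = 45/14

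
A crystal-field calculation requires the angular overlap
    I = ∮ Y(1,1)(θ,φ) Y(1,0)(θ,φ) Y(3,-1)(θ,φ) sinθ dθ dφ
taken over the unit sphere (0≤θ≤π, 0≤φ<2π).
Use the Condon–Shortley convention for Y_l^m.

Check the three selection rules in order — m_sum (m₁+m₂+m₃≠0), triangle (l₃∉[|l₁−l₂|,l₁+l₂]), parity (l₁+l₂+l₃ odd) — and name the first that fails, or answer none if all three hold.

triangle

m₁+m₂+m₃ = 1 + 0 − 1 = 0  ✓
triangle: |1−1|=0 ≤ l₃=3 ≤ 1+1=2  ✗
parity: l₁+l₂+l₃ = 5 is odd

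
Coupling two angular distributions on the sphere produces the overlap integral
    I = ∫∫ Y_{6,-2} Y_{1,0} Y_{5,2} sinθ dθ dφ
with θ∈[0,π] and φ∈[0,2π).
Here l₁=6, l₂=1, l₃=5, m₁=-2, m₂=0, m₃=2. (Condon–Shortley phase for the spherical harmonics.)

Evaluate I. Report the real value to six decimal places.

Checks pass: Σm=0; 12 even; l₃=5∈[5,7].
(2·6+1)(2·1+1)(2·5+1) = 429
Δ: 2! 10! 0! / 13! → 1/858
sum: t=1:−1/14400 = -1/14400
3j²(6 1 5; 0 0 0) = Δ·Π!·Σ² = 6/143  (sign +1)
sum: t=1:−1/30240 = -1/30240
3j²(6 1 5; -2 0 2) = Δ·Π!·Σ² = 16/429  (sign +1)
combine: 4πI² = 429·6/143·16/429 = 96/143
take √, sign +1: I = 0.23113338

0.231133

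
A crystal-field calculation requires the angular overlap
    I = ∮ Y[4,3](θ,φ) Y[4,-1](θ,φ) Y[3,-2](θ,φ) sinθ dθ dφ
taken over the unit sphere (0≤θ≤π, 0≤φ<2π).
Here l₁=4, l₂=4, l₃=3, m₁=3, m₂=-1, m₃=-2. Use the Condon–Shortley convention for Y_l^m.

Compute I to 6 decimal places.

0.000000

Σlᵢ=11 odd — θ-integrand is odd under cosθ→−cosθ; I=0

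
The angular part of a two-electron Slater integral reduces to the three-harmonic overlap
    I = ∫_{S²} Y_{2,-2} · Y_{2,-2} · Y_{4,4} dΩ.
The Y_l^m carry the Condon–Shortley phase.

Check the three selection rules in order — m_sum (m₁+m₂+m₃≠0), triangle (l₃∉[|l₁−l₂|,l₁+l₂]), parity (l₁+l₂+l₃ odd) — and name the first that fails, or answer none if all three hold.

none

azimuthal sum: -2 − 2 + 4 = 0  ✓
0 ≤ 4 ≤ 4 (triangle on l)  ✓
L = 2 + 2 + 4 = 8 (even)  ✓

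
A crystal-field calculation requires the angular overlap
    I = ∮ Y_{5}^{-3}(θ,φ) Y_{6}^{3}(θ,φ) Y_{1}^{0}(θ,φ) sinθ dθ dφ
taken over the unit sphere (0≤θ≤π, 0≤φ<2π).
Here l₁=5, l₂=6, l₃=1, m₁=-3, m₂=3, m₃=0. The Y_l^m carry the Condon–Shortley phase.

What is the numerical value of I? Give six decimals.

Rules hold: Σm=0, L=12 even, 1≤1≤11.
N = 11·13·3 = 429
Δ = 10!·0!·2!/13! = 1/858
Racah Σ t=5..5: t=5:−1/14400 = -1/14400
⇒ 3j(5 6 1; 0 0 0)² = 6/143, sgn +1
Racah Σ t=8..8: t=8:+1/80640 = 1/80640
⇒ 3j(5 6 1; -3 3 0)² = 9/286, sgn -1
4πI² = N·(3j₀)²·(3jₘ)² = 81/143
I = -1·√(0.566434/4π) = -0.21230956

-0.212310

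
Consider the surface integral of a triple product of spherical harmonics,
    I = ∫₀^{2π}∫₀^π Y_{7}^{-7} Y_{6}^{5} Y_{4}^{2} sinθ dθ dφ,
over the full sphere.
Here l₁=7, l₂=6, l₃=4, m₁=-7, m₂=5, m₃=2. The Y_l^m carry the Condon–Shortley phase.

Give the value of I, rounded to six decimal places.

0.000000

l₁+l₂+l₃=17 is odd: 3j(l;000)=0 ⇒ I=0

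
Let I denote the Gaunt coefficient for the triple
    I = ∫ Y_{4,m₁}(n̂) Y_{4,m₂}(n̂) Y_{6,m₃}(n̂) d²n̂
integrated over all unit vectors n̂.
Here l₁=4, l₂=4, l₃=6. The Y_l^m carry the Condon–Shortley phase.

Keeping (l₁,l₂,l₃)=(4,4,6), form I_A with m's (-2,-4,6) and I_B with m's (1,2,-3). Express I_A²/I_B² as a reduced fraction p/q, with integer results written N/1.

88/35

l's match ⇒ only the (l;m) 3-j factors differ between A and B.
A: triangle coeff Δ(4,4,6) = 1/1261260; Σ_t [0,0]: t=0:+1/1036800 = 1/1036800; (3j)²=4/195 [(4 4 6; -2 -4 6)], sign=+1
B: triangle coeff Δ(4,4,6) = 1/1261260; Σ_t [0,2]: t=0:+1/51840 t=1:−1/5760 t=2:+1/11520 = -7/103680; (3j)²=7/858 [(4 4 6; 1 2 -3)], sign=+1
I_A²/I_B² = (4/195)/(7/858) = 88/35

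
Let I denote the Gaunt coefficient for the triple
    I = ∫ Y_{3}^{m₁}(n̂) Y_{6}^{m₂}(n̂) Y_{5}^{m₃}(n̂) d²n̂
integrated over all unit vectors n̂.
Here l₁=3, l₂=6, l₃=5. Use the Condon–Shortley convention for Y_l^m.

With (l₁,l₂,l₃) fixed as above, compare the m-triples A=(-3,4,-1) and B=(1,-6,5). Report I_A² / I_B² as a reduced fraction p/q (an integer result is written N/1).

28/33

l's match ⇒ only the (l;m) 3-j factors differ between A and B.
A: triangle coeff Δ(3,6,5) = 1/675675; Σ_t [4,4]: t=4:+1/69120 = 1/69120; (3j)²=4/143 [(3 6 5; -3 4 -1)], sign=+1
B: triangle coeff Δ(3,6,5) = 1/675675; Σ_t [0,0]: t=0:+1/1935360 = 1/1935360; (3j)²=3/91 [(3 6 5; 1 -6 5)], sign=+1
I_A²/I_B² = (4/143)/(3/91) = 28/33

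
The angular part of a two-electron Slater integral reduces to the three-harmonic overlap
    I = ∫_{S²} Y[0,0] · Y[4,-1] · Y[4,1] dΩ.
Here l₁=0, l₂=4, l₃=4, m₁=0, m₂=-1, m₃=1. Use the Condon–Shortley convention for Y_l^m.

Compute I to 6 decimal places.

-0.282095

m-sum 0 ✓  L=8 even ✓  4≤4≤4 ✓
Π(2lᵢ+1) = 1×9×9 = 81
triangle coeff Δ(0,4,4) = 1/9
Σ_t [0,0]: t=0:+1/576 = 1/576
(3j)²=1/9 [(0 4 4; 0 0 0)], sign=+1
Σ_t [0,0]: t=0:+1/720 = 1/720
(3j)²=1/9 [(0 4 4; 0 -1 1)], sign=-1
⇒ 4πI² = 1/1
I = (-1)√(1/1/(4π)) = -0.28209479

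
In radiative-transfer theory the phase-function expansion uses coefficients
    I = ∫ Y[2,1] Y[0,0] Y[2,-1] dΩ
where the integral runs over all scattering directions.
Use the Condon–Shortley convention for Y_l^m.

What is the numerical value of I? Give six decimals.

Rules hold: Σm=0, L=4 even, 2≤2≤2.
N = 5·1·5 = 25
Δ = 0!·4!·0!/5! = 1/5
Racah Σ t=0..0: t=0:+1/4 = 1/4
⇒ 3j(2 0 2; 0 0 0)² = 1/5, sgn +1
Racah Σ t=0..0: t=0:+1/6 = 1/6
⇒ 3j(2 0 2; 1 0 -1)² = 1/5, sgn -1
4πI² = N·(3j₀)²·(3jₘ)² = 1/1
I = -1·√(1/4π) = -0.28209479

-0.282095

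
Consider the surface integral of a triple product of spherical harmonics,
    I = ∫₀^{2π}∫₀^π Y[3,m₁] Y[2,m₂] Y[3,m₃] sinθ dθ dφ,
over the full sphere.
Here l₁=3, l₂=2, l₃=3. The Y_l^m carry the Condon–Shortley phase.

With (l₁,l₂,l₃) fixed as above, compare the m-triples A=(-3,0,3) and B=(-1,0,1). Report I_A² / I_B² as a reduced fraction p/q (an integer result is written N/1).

25/9

Same 3,2,3: normalisation and zero-m 3j drop out of the ratio.
A: Δ: 2! 4! 2! / 9! → 1/3780; sum: t=2:+1/96 = 1/96; 3j²(3 2 3; -3 0 3) = Δ·Π!·Σ² = 5/84  (sign +1)
B: Δ: 2! 4! 2! / 9! → 1/3780; sum: t=0:+1/96 t=1:−1/6 t=2:+1/16 = -3/32; 3j²(3 2 3; -1 0 1) = Δ·Π!·Σ² = 3/140  (sign -1)
I_A²/I_B² = (5/84)/(3/140) = 25/9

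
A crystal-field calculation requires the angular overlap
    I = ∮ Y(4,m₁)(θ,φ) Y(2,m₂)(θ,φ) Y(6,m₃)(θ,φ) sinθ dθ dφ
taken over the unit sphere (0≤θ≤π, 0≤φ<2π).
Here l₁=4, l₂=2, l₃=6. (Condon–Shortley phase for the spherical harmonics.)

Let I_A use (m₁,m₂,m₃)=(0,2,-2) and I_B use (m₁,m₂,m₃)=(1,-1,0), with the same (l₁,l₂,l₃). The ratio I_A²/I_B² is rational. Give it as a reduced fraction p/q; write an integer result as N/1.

7/12

Same 4,2,6: normalisation and zero-m 3j drop out of the ratio.
A: Δ: 0! 8! 4! / 13! → 1/6435; sum: t=0:+1/13824 = 1/13824; 3j²(4 2 6; 0 2 -2) = Δ·Π!·Σ² = 14/1287  (sign +1)
B: Δ: 0! 8! 4! / 13! → 1/6435; sum: t=0:+1/4320 = 1/4320; 3j²(4 2 6; 1 -1 0) = Δ·Π!·Σ² = 8/429  (sign +1)
I_A²/I_B² = (14/1287)/(8/429) = 7/12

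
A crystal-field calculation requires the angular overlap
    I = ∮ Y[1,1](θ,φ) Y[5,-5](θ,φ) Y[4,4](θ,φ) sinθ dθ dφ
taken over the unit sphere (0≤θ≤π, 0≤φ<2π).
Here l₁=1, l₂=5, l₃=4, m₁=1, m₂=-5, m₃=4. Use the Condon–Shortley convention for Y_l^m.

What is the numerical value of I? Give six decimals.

m-sum 0 ✓  L=10 even ✓  4≤4≤6 ✓
Π(2lᵢ+1) = 3×11×9 = 297
triangle coeff Δ(1,5,4) = 1/495
Σ_t [1,1]: t=1:−1/576 = -1/576
(3j)²=5/99 [(1 5 4; 0 0 0)], sign=-1
Σ_t [0,0]: t=0:+1/80640 = 1/80640
(3j)²=1/11 [(1 5 4; 1 -5 4)], sign=+1
⇒ 4πI² = 15/11
I = (-1)√(15/11/(4π)) = -0.32941575

-0.329416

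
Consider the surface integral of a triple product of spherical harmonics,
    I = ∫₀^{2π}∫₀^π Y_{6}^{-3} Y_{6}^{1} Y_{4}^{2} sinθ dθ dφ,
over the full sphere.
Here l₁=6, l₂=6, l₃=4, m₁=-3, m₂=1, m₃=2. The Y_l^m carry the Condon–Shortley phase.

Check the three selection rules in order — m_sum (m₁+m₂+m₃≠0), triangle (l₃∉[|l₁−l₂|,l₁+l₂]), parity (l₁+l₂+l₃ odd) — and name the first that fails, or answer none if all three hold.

none

azimuthal sum: -3 + 1 + 2 = 0  ✓
0 ≤ 4 ≤ 12 (triangle on l)  ✓
L = 6 + 6 + 4 = 16 (even)  ✓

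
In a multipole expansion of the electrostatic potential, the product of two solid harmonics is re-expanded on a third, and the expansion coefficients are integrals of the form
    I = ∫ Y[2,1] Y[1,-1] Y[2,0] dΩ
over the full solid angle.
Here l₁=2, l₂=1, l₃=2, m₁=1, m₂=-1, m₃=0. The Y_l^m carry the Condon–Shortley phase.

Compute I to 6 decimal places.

Σlᵢ=5 odd — θ-integrand is odd under cosθ→−cosθ; I=0

0.000000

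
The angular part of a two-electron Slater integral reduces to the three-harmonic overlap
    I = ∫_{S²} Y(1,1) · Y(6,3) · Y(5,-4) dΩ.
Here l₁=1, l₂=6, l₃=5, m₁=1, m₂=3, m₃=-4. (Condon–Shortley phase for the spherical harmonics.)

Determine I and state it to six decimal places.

-0.070770

Rules hold: Σm=0, L=12 even, 5≤5≤7.
N = 3·13·11 = 429
Δ = 2!·0!·10!/13! = 1/858
Racah Σ t=1..1: t=1:−1/14400 = -1/14400
⇒ 3j(1 6 5; 0 0 0)² = 6/143, sgn +1
Racah Σ t=0..0: t=0:+1/725760 = 1/725760
⇒ 3j(1 6 5; 1 3 -4)² = 1/286, sgn -1
4πI² = N·(3j₀)²·(3jₘ)² = 9/143
I = -1·√(0.0629371/4π) = -0.07076985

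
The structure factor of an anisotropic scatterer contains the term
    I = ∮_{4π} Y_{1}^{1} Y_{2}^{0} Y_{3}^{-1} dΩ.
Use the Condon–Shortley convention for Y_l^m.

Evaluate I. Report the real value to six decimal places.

-0.202301

Checks pass: Σm=0; 6 even; l₃=3∈[1,3].
(2·1+1)(2·2+1)(2·3+1) = 105
Δ: 0! 2! 4! / 7! → 1/105
sum: t=0:+1/4 = 1/4
3j²(1 2 3; 0 0 0) = Δ·Π!·Σ² = 3/35  (sign -1)
sum: t=0:+1/8 = 1/8
3j²(1 2 3; 1 0 -1) = Δ·Π!·Σ² = 2/35  (sign +1)
combine: 4πI² = 105·3/35·2/35 = 18/35
take √, sign -1: I = -0.20230066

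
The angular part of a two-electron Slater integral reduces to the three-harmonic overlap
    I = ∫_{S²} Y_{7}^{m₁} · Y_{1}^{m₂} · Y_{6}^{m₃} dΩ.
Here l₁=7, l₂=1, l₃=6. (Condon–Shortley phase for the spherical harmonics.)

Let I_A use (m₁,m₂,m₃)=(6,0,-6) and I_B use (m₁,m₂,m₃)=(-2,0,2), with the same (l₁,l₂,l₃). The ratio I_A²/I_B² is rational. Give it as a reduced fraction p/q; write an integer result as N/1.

Same 7,1,6: normalisation and zero-m 3j drop out of the ratio.
A: Δ: 2! 12! 0! / 15! → 1/1365; sum: t=1:−1/479001600 = -1/479001600; 3j²(7 1 6; 6 0 -6) = Δ·Π!·Σ² = 1/105  (sign -1)
B: Δ: 2! 12! 0! / 15! → 1/1365; sum: t=1:−1/967680 = -1/967680; 3j²(7 1 6; -2 0 2) = Δ·Π!·Σ² = 3/91  (sign -1)
I_A²/I_B² = (1/105)/(3/91) = 13/45

13/45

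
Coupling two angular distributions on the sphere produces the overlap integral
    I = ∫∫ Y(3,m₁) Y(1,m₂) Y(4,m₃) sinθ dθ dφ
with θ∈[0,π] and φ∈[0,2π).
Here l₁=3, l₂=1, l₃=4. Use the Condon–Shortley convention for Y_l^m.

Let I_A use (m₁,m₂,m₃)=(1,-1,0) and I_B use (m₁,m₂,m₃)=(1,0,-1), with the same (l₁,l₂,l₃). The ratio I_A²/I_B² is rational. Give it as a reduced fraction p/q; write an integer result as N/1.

Shared (l₁,l₂,l₃)=(3,1,4): N and (l;000)² cancel in I_A²/I_B².
A: Δ = 0!·6!·2!/9! = 1/252; Racah Σ t=0..0: t=0:+1/96 = 1/96; ⇒ 3j(3 1 4; 1 -1 0)² = 1/42, sgn +1
B: Δ = 0!·6!·2!/9! = 1/252; Racah Σ t=0..0: t=0:+1/48 = 1/48; ⇒ 3j(3 1 4; 1 0 -1)² = 5/84, sgn -1
I_A²/I_B² = (1/42)/(5/84) = 2/5

2/5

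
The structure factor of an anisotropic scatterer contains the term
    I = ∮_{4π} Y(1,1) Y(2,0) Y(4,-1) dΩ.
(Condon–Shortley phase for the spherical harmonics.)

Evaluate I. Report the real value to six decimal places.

triangle: need 1≤l₃≤3, have 4; I=0

0.000000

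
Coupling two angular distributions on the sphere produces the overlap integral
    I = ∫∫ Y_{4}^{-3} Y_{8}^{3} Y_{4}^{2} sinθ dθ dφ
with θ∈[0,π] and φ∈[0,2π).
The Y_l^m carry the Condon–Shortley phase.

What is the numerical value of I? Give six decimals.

Σmᵢ = 2 ≠ 0, so the φ-integral vanishes; I = 0

0.000000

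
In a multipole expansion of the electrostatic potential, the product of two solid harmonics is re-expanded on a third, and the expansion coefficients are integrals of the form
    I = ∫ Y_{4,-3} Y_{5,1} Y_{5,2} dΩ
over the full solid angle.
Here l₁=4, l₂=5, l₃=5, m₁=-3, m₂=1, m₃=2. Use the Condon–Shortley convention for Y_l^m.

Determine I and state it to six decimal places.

Rules hold: Σm=0, L=14 even, 1≤5≤9.
N = 9·11·11 = 1089
Δ = 4!·4!·6!/15! = 1/3153150
Racah Σ t=0..4: t=0:+1/69120 t=1:−1/1728 t=2:+1/576 t=3:−1/1728 t=4:+1/69120 = 7/11520
⇒ 3j(4 5 5; 0 0 0)² = 2/143, sgn -1
Racah Σ t=3..4: t=3:−1/5184 t=4:+1/6912 = -1/20736
⇒ 3j(4 5 5; -3 1 2)² = 5/2574, sgn +1
4πI² = N·(3j₀)²·(3jₘ)² = 5/169
I = -1·√(0.0295858/4π) = -0.04852178

-0.048522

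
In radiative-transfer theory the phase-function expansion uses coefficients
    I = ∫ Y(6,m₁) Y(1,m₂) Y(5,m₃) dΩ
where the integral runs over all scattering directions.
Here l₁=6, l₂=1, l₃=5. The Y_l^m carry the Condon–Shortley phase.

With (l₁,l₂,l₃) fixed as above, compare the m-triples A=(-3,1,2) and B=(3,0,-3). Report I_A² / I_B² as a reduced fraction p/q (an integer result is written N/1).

Same 6,1,5: normalisation and zero-m 3j drop out of the ratio.
A: Δ: 2! 10! 0! / 13! → 1/858; sum: t=2:+1/60480 = 1/60480; 3j²(6 1 5; -3 1 2) = Δ·Π!·Σ² = 6/143  (sign -1)
B: Δ: 2! 10! 0! / 13! → 1/858; sum: t=1:−1/80640 = -1/80640; 3j²(6 1 5; 3 0 -3) = Δ·Π!·Σ² = 9/286  (sign -1)
I_A²/I_B² = (6/143)/(9/286) = 4/3

4/3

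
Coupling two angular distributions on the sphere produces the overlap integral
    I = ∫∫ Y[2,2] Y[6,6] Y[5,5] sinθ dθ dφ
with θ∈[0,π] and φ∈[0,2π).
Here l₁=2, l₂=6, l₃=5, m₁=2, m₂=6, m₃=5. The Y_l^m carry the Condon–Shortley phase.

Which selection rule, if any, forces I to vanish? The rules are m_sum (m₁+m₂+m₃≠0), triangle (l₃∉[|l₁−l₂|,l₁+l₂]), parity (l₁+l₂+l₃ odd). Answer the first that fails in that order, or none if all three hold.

m_sum

Σmᵢ = 13  ✗
l₃∈[|l₁−l₂|,l₁+l₂]=[4,8], have l₃=5
Σlᵢ = 13 ⇒ odd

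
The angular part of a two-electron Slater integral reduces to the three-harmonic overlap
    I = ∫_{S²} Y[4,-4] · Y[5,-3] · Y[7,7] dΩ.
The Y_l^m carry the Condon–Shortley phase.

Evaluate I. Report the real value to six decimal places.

Checks pass: Σm=0; 16 even; l₃=7∈[1,9].
(2·4+1)(2·5+1)(2·7+1) = 1485
Δ: 2! 6! 8! / 17! → 1/6126120
sum: t=0:+1/69120 t=1:−1/20736 t=2:+1/69120 = -1/51840
3j²(4 5 7; 0 0 0) = Δ·Π!·Σ² = 280/21879  (sign +1)
sum: t=2:+1/58060800 = 1/58060800
3j²(4 5 7; -4 -3 7) = Δ·Π!·Σ² = 7/510  (sign +1)
combine: 4πI² = 1485·280/21879·7/510 = 980/3757
take √, sign +1: I = 0.14407463

0.144075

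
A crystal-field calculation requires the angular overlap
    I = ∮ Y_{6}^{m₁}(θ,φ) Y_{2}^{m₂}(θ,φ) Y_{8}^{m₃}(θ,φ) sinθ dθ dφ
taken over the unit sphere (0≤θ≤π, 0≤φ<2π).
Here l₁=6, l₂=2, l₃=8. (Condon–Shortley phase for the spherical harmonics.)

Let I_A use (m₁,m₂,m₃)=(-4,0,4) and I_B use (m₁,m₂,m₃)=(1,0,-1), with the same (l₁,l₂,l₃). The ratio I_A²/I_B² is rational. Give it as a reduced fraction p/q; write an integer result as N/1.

11/21

Shared (l₁,l₂,l₃)=(6,2,8): N and (l;000)² cancel in I_A²/I_B².
A: Δ = 0!·12!·4!/17! = 1/30940; Racah Σ t=0..0: t=0:+1/29030400 = 1/29030400; ⇒ 3j(6 2 8; -4 0 4)² = 99/7735, sgn +1
B: Δ = 0!·12!·4!/17! = 1/30940; Racah Σ t=0..0: t=0:+1/2419200 = 1/2419200; ⇒ 3j(6 2 8; 1 0 -1)² = 27/1105, sgn -1
I_A²/I_B² = (99/7735)/(27/1105) = 11/21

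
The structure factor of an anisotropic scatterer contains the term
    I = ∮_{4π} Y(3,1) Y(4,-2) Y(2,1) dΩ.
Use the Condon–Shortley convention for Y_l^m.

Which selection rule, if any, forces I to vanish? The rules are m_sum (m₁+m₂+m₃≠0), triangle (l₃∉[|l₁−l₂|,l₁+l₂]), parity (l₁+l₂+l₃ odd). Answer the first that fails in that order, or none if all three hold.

parity

azimuthal sum: 1 − 2 + 1 = 0  ✓
1 ≤ 2 ≤ 7 (triangle on l)  ✓
L = 3 + 4 + 2 = 9 (odd)  ✗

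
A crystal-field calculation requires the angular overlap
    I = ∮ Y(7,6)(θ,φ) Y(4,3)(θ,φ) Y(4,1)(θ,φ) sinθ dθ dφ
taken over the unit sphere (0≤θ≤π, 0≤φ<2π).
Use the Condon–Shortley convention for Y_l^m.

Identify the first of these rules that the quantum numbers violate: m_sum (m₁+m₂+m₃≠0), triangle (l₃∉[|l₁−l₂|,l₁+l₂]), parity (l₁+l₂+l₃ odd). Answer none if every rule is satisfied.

m_sum

m₁+m₂+m₃ = 6 + 3 + 1 = 10  ✗
triangle: |7−4|=3 ≤ l₃=4 ≤ 7+4=11
parity: l₁+l₂+l₃ = 15 is odd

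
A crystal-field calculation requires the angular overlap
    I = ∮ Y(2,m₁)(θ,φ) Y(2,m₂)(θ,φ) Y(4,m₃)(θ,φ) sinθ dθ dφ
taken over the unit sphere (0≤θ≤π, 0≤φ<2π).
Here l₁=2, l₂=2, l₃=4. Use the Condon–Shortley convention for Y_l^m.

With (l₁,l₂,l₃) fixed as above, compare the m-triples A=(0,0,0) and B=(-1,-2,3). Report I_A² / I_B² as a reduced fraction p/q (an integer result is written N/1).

36/35

l's match ⇒ only the (l;m) 3-j factors differ between A and B.
A: triangle coeff Δ(2,2,4) = 1/630; Σ_t [0,0]: t=0:+1/16 = 1/16; (3j)²=2/35 [(2 2 4; 0 0 0)], sign=+1
B: triangle coeff Δ(2,2,4) = 1/630; Σ_t [0,0]: t=0:+1/144 = 1/144; (3j)²=1/18 [(2 2 4; -1 -2 3)], sign=-1
I_A²/I_B² = (2/35)/(1/18) = 36/35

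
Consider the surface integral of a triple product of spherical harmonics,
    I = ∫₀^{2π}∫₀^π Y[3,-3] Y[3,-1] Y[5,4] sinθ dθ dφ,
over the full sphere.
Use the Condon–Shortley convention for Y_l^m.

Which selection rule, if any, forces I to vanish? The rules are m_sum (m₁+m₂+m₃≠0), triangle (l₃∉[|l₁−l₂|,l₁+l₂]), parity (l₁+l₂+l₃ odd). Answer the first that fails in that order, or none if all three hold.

parity

azimuthal sum: -3 − 1 + 4 = 0  ✓
0 ≤ 5 ≤ 6 (triangle on l)  ✓
L = 3 + 3 + 5 = 11 (odd)  ✗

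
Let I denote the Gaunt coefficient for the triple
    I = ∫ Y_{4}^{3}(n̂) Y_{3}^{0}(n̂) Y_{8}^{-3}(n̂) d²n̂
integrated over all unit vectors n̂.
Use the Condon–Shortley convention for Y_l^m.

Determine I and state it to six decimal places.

|4−3|≤8≤4+3 violated ⇒ I = 0

0.000000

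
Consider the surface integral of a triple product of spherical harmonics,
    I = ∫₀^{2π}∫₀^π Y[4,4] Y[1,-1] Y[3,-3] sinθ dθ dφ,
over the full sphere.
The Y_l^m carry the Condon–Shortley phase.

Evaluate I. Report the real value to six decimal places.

Checks pass: Σm=0; 8 even; l₃=3∈[3,5].
(2·4+1)(2·1+1)(2·3+1) = 189
Δ: 2! 6! 0! / 9! → 1/252
sum: t=1:−1/36 = -1/36
3j²(4 1 3; 0 0 0) = Δ·Π!·Σ² = 4/63  (sign +1)
sum: t=0:+1/1440 = 1/1440
3j²(4 1 3; 4 -1 -3) = Δ·Π!·Σ² = 1/9  (sign +1)
combine: 4πI² = 189·4/63·1/9 = 4/3
take √, sign +1: I = 0.32573501

0.325735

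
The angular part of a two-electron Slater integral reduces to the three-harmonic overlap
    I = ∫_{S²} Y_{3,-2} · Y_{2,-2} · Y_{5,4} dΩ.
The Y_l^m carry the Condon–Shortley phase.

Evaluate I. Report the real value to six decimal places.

m-sum 0 ✓  L=10 even ✓  1≤5≤5 ✓
Π(2lᵢ+1) = 7×5×11 = 385
triangle coeff Δ(3,2,5) = 1/2310
Σ_t [0,0]: t=0:+1/144 = 1/144
(3j)²=10/231 [(3 2 5; 0 0 0)], sign=-1
Σ_t [0,0]: t=0:+1/2880 = 1/2880
(3j)²=3/55 [(3 2 5; -2 -2 4)], sign=-1
⇒ 4πI² = 10/11
I = (+1)√(10/11/(4π)) = 0.26896683

0.268967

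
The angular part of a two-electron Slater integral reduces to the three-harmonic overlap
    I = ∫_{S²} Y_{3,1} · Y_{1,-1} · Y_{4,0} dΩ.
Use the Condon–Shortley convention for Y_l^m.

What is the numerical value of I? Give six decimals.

Rules hold: Σm=0, L=8 even, 2≤4≤4.
N = 7·3·9 = 189
Δ = 0!·6!·2!/9! = 1/252
Racah Σ t=0..0: t=0:+1/36 = 1/36
⇒ 3j(3 1 4; 0 0 0)² = 4/63, sgn +1
Racah Σ t=0..0: t=0:+1/96 = 1/96
⇒ 3j(3 1 4; 1 -1 0)² = 1/42, sgn +1
4πI² = N·(3j₀)²·(3jₘ)² = 2/7
I = +1·√(0.285714/4π) = 0.15078601

0.150786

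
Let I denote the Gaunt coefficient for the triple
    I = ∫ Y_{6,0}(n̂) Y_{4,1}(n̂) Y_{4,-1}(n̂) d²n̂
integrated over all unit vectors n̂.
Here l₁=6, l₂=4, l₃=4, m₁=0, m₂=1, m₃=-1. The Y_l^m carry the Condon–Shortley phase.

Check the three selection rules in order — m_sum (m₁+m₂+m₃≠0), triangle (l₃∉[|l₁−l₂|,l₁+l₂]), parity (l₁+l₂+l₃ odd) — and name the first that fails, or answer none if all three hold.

m₁+m₂+m₃ = 0 + 1 − 1 = 0  ✓
triangle: |6−4|=2 ≤ l₃=4 ≤ 6+4=10  ✓
parity: l₁+l₂+l₃ = 14 is even  ✓

none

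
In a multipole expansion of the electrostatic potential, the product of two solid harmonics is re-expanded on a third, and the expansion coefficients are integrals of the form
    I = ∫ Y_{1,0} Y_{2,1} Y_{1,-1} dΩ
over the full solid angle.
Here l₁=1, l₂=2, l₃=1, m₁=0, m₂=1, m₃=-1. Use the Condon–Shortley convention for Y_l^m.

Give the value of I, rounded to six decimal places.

Checks pass: Σm=0; 4 even; l₃=1∈[1,3].
(2·1+1)(2·2+1)(2·1+1) = 45
Δ: 2! 0! 2! / 5! → 1/30
sum: t=1:−1/1 = -1/1
3j²(1 2 1; 0 0 0) = Δ·Π!·Σ² = 2/15  (sign +1)
sum: t=1:−1/2 = -1/2
3j²(1 2 1; 0 1 -1) = Δ·Π!·Σ² = 1/10  (sign -1)
combine: 4πI² = 45·2/15·1/10 = 3/5
take √, sign -1: I = -0.21850969

-0.218510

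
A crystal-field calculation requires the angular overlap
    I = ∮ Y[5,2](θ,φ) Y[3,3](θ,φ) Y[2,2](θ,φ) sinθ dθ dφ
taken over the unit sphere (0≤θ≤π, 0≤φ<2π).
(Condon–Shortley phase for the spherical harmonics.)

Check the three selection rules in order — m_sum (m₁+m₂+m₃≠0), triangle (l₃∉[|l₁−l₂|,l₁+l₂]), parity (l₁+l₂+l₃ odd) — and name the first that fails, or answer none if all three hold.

Σmᵢ = 7  ✗
l₃∈[|l₁−l₂|,l₁+l₂]=[2,8], have l₃=2
Σlᵢ = 10 ⇒ even

m_sum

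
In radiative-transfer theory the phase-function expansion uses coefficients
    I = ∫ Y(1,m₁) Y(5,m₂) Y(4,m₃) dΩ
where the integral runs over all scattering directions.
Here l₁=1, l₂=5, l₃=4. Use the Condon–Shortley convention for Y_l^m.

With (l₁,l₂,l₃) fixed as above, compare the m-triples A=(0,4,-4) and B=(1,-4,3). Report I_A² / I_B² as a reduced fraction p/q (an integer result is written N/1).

1/4

Shared (l₁,l₂,l₃)=(1,5,4): N and (l;000)² cancel in I_A²/I_B².
A: Δ = 2!·0!·8!/11! = 1/495; Racah Σ t=1..1: t=1:−1/40320 = -1/40320; ⇒ 3j(1 5 4; 0 4 -4)² = 1/55, sgn -1
B: Δ = 2!·0!·8!/11! = 1/495; Racah Σ t=0..0: t=0:+1/10080 = 1/10080; ⇒ 3j(1 5 4; 1 -4 3)² = 4/55, sgn -1
I_A²/I_B² = (1/55)/(4/55) = 1/4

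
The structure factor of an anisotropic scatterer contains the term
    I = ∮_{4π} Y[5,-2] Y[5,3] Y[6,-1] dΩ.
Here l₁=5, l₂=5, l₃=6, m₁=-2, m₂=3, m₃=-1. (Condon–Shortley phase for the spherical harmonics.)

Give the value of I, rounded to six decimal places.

0.016235

Checks pass: Σm=0; 16 even; l₃=6∈[0,10].
(2·5+1)(2·5+1)(2·6+1) = 1573
Δ: 4! 6! 6! / 17! → 1/28588560
sum: t=0:+1/345600 t=1:−1/13824 t=2:+1/5184 t=3:−1/13824 t=4:+1/345600 = 7/129600
3j²(5 5 6; 0 0 0) = Δ·Π!·Σ² = 80/7293  (sign +1)
sum: t=2:+1/345600 t=3:−1/34560 t=4:+1/41472 = -1/518400
3j²(5 5 6; -2 3 -1) = Δ·Π!·Σ² = 7/36465  (sign +1)
combine: 4πI² = 1573·80/7293·7/36465 = 112/33813
take √, sign +1: I = 0.01623537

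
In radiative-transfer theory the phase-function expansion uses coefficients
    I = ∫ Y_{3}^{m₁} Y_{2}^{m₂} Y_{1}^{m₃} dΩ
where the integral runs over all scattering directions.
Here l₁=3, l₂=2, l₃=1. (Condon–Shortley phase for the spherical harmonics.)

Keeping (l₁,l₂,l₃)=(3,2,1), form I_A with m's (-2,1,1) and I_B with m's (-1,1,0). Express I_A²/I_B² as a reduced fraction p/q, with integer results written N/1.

5/4

Same 3,2,1: normalisation and zero-m 3j drop out of the ratio.
A: Δ: 4! 2! 0! / 7! → 1/105; sum: t=3:−1/12 = -1/12; 3j²(3 2 1; -2 1 1) = Δ·Π!·Σ² = 2/21  (sign -1)
B: Δ: 4! 2! 0! / 7! → 1/105; sum: t=3:−1/6 = -1/6; 3j²(3 2 1; -1 1 0) = Δ·Π!·Σ² = 8/105  (sign +1)
I_A²/I_B² = (2/21)/(8/105) = 5/4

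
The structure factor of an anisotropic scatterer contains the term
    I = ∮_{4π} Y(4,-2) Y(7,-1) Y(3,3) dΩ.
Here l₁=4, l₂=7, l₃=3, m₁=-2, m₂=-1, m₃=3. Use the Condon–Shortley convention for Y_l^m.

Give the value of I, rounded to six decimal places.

-0.035654

Rules hold: Σm=0, L=14 even, 3≤3≤11.
N = 9·15·7 = 945
Δ = 8!·0!·6!/15! = 1/45045
Racah Σ t=4..4: t=4:+1/20736 = 1/20736
⇒ 3j(4 7 3; 0 0 0)² = 35/1287, sgn -1
Racah Σ t=6..6: t=6:+1/1036800 = 1/1036800
⇒ 3j(4 7 3; -2 -1 3)² = 4/6435, sgn +1
4πI² = N·(3j₀)²·(3jₘ)² = 980/61347
I = -1·√(0.0159747/4π) = -0.03565426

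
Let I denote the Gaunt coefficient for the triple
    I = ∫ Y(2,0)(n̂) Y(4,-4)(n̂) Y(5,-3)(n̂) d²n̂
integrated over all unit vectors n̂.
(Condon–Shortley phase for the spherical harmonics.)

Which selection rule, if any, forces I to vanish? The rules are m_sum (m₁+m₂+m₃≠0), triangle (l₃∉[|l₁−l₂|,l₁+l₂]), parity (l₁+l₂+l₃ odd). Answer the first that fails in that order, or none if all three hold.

Σmᵢ = -7  ✗
l₃∈[|l₁−l₂|,l₁+l₂]=[2,6], have l₃=5
Σlᵢ = 11 ⇒ odd

m_sum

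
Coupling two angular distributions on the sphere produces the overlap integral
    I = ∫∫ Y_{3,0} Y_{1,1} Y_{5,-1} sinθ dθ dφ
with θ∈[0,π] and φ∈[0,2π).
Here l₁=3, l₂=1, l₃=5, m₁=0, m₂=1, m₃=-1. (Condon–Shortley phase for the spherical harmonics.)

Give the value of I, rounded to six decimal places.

0.000000

l₃=5 ∉ [2,4] — triangle fails ⇒ I = 0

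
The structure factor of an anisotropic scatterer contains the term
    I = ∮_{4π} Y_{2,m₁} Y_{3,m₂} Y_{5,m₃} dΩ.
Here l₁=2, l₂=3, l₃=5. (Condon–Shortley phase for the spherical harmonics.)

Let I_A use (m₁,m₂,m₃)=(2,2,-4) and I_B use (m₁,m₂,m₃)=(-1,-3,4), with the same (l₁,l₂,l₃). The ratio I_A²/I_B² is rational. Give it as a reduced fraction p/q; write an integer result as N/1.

Same 2,3,5: normalisation and zero-m 3j drop out of the ratio.
A: Δ: 0! 4! 6! / 11! → 1/2310; sum: t=0:+1/2880 = 1/2880; 3j²(2 3 5; 2 2 -4) = Δ·Π!·Σ² = 3/55  (sign -1)
B: Δ: 0! 4! 6! / 11! → 1/2310; sum: t=0:+1/4320 = 1/4320; 3j²(2 3 5; -1 -3 4) = Δ·Π!·Σ² = 2/55  (sign -1)
I_A²/I_B² = (3/55)/(2/55) = 3/2

3/2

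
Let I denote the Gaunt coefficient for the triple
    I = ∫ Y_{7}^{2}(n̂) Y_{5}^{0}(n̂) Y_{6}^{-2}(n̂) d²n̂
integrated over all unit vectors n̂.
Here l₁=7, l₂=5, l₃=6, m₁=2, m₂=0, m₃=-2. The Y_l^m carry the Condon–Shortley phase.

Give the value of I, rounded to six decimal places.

Rules hold: Σm=0, L=18 even, 2≤6≤12.
N = 15·11·13 = 2145
Δ = 6!·8!·4!/19! = 1/174594420
Racah Σ t=1..5: t=1:−1/4147200 t=2:+1/207360 t=3:−1/82944 t=4:+1/207360 t=5:−1/4147200 = -1/345600
⇒ 3j(7 5 6; 0 0 0)² = 420/46189, sgn -1
Racah Σ t=1..5: t=1:−1/1658880 t=2:+1/207360 t=3:−1/207360 t=4:+1/1451520 t=5:−1/116121600 = 1/12902400
⇒ 3j(7 5 6; 2 0 -2)² = 27/1293292, sgn +1
4πI² = N·(3j₀)²·(3jₘ)² = 6075/14919047
I = -1·√(0.000407198/4π) = -0.00569243

-0.005692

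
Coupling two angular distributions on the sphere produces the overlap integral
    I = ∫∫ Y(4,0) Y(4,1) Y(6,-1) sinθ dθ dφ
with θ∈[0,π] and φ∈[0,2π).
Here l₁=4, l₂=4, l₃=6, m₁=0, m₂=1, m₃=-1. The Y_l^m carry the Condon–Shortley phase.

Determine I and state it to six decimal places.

-0.103072

Checks pass: Σm=0; 14 even; l₃=6∈[0,8].
(2·4+1)(2·4+1)(2·6+1) = 1053
Δ: 2! 6! 6! / 15! → 1/1261260
sum: t=0:+1/4608 t=1:−1/1296 t=2:+1/4608 = -7/20736
3j²(4 4 6; 0 0 0) = Δ·Π!·Σ² = 20/1287  (sign -1)
sum: t=0:+1/11520 t=1:−1/1728 t=2:+1/3456 = -7/34560
3j²(4 4 6; 0 1 -1) = Δ·Π!·Σ² = 7/858  (sign +1)
combine: 4πI² = 1053·20/1287·7/858 = 210/1573
take √, sign -1: I = -0.10307192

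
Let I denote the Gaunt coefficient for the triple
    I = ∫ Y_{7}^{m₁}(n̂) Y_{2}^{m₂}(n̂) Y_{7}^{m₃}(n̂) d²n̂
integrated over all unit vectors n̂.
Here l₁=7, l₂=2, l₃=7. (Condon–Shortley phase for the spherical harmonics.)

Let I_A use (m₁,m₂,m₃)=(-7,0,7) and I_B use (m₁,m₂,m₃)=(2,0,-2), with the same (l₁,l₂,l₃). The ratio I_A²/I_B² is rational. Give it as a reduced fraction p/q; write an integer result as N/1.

8281/1936

Shared (l₁,l₂,l₃)=(7,2,7): N and (l;000)² cancel in I_A²/I_B².
A: Δ = 2!·12!·2!/17! = 1/185640; Racah Σ t=2..2: t=2:+1/1916006400 = 1/1916006400; ⇒ 3j(7 2 7; -7 0 7)² = 91/2040, sgn +1
B: Δ = 2!·12!·2!/17! = 1/185640; Racah Σ t=0..2: t=0:+1/2419200 t=1:−1/967680 t=2:+1/8709120 = -11/21772800; ⇒ 3j(7 2 7; 2 0 -2)² = 242/23205, sgn +1
I_A²/I_B² = (91/2040)/(242/23205) = 8281/1936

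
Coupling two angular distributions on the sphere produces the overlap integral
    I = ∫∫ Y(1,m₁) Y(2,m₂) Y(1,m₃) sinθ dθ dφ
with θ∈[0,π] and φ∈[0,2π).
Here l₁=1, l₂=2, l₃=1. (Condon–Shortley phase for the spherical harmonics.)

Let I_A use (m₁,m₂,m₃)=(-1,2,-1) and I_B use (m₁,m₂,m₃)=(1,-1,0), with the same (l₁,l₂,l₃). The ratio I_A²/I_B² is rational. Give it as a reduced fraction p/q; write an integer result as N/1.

2/1

l's match ⇒ only the (l;m) 3-j factors differ between A and B.
A: triangle coeff Δ(1,2,1) = 1/30; Σ_t [2,2]: t=2:+1/4 = 1/4; (3j)²=1/5 [(1 2 1; -1 2 -1)], sign=+1
B: triangle coeff Δ(1,2,1) = 1/30; Σ_t [0,0]: t=0:+1/2 = 1/2; (3j)²=1/10 [(1 2 1; 1 -1 0)], sign=-1
I_A²/I_B² = (1/5)/(1/10) = 2/1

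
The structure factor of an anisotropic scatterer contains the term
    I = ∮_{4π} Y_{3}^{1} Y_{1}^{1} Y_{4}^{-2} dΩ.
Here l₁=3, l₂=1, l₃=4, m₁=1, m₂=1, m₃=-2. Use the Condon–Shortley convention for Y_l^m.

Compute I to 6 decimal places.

m-sum 0 ✓  L=8 even ✓  2≤4≤4 ✓
Π(2lᵢ+1) = 7×3×9 = 189
triangle coeff Δ(3,1,4) = 1/252
Σ_t [0,0]: t=0:+1/36 = 1/36
(3j)²=4/63 [(3 1 4; 0 0 0)], sign=+1
Σ_t [0,0]: t=0:+1/96 = 1/96
(3j)²=5/84 [(3 1 4; 1 1 -2)], sign=+1
⇒ 4πI² = 5/7
I = (+1)√(5/7/(4π)) = 0.23841361

0.238414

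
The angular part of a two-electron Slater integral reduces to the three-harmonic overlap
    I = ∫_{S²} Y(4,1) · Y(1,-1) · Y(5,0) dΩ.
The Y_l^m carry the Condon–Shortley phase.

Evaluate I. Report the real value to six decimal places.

0.155288

m-sum 0 ✓  L=10 even ✓  3≤5≤5 ✓
Π(2lᵢ+1) = 9×3×11 = 297
triangle coeff Δ(4,1,5) = 1/495
Σ_t [0,0]: t=0:+1/576 = 1/576
(3j)²=5/99 [(4 1 5; 0 0 0)], sign=-1
Σ_t [0,0]: t=0:+1/1440 = 1/1440
(3j)²=2/99 [(4 1 5; 1 -1 0)], sign=-1
⇒ 4πI² = 10/33
I = (+1)√(10/33/(4π)) = 0.15528807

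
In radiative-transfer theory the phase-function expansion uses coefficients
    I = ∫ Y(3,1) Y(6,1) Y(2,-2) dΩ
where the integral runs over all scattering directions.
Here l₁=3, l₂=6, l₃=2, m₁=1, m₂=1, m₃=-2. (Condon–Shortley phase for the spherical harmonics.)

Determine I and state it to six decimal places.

0.000000

|3−6|≤2≤3+6 violated ⇒ I = 0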